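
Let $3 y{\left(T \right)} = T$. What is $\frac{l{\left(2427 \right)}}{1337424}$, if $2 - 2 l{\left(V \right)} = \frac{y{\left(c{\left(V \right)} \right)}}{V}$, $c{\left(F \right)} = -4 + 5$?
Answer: $\frac{14561}{19475568288} \approx 7.4765 \cdot 10^{-7}$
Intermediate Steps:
$c{\left(F \right)} = 1$
$y{\left(T \right)} = \frac{T}{3}$
$l{\left(V \right)} = 1 - \frac{1}{6 V}$ ($l{\left(V \right)} = 1 - \frac{\frac{1}{3} \cdot 1 \frac{1}{V}}{2} = 1 - \frac{\frac{1}{3} \frac{1}{V}}{2} = 1 - \frac{1}{6 V}$)
$\frac{l{\left(2427 \right)}}{1337424} = \frac{\frac{1}{2427} \left(- \frac{1}{6} + 2427\right)}{1337424} = \frac{1}{2427} \cdot \frac{14561}{6} \cdot \frac{1}{1337424} = \frac{14561}{14562} \cdot \frac{1}{1337424} = \frac{14561}{19475568288}$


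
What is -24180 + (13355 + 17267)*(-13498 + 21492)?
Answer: 244768088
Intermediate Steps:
-24180 + (13355 + 17267)*(-13498 + 21492) = -24180 + 30622*7994 = -24180 + 244792268 = 244768088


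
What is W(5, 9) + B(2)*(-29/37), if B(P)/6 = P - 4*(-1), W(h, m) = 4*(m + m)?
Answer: 1620/37 ≈ 43.784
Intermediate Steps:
W(h, m) = 8*m (W(h, m) = 4*(2*m) = 8*m)
B(P) = 24 + 6*P (B(P) = 6*(P - 4*(-1)) = 6*(P + 4) = 6*(4 + P) = 24 + 6*P)
W(5, 9) + B(2)*(-29/37) = 8*9 + (24 + 6*2)*(-29/37) = 72 + (24 + 12)*(-29*1/37) = 72 + 36*(-29/37) = 72 - 1044/37 = 1620/37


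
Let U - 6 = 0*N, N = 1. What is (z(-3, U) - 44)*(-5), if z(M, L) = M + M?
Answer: 250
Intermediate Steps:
U = 6 (U = 6 + 0*1 = 6 + 0 = 6)
z(M, L) = 2*M
(z(-3, U) - 44)*(-5) = (2*(-3) - 44)*(-5) = (-6 - 44)*(-5) = -50*(-5) = 250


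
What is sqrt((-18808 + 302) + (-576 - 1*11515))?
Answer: I*sqrt(30597) ≈ 174.92*I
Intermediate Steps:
sqrt((-18808 + 302) + (-576 - 1*11515)) = sqrt(-18506 + (-576 - 11515)) = sqrt(-18506 - 12091) = sqrt(-30597) = I*sqrt(30597)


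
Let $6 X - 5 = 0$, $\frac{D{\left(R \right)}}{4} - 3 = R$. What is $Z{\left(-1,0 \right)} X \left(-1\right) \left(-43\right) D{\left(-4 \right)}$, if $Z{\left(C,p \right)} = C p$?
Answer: $0$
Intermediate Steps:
$D{\left(R \right)} = 12 + 4 R$
$X = \frac{5}{6}$ ($X = \frac{5}{6} + \frac{1}{6} \cdot 0 = \frac{5}{6} + 0 = \frac{5}{6} \approx 0.83333$)
$Z{\left(-1,0 \right)} X \left(-1\right) \left(-43\right) D{\left(-4 \right)} = \left(-1\right) 0 \cdot \frac{5}{6} \left(-1\right) \left(-43\right) \left(12 + 4 \left(-4\right)\right) = 0 \cdot \frac{5}{6} \left(-1\right) \left(-43\right) \left(12 - 16\right) = 0 \left(-1\right) \left(-43\right) \left(-4\right) = 0 \left(-43\right) \left(-4\right) = 0 \left(-4\right) = 0$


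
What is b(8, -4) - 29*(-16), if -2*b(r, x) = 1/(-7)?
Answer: 6497/14 ≈ 464.07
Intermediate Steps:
b(r, x) = 1/14 (b(r, x) = -½/(-7) = -½*(-⅐) = 1/14)
b(8, -4) - 29*(-16) = 1/14 - 29*(-16) = 1/14 + 464 = 6497/14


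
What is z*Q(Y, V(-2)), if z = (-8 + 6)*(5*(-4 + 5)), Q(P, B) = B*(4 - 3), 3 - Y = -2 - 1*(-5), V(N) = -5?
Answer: 50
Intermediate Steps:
Y = 0 (Y = 3 - (-2 - 1*(-5)) = 3 - (-2 + 5) = 3 - 1*3 = 3 - 3 = 0)
Q(P, B) = B (Q(P, B) = B*1 = B)
z = -10 ≈ -10.000
z*Q(Y, V(-2)) = -10*(-5) = 50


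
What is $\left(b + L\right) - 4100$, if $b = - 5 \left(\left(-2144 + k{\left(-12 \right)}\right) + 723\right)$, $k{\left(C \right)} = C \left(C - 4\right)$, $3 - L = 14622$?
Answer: $-12574$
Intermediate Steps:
$L = -14619$ ($L = 3 - 14622 = -14619$)
$k{\left(C \right)} = C \left(-4 + C\right)$
$b = 6145$ ($b = - 5 \left(\left(-2144 - 12 \left(-4 - 12\right)\right) + 723\right) = - 5 \left(\left(-2144 - -192\right) + 723\right) = - 5 \left(\left(-2144 + 192\right) + 723\right) = - 5 \left(-1952 + 723\right) = \left(-5\right) \left(-1229\right) = 6145$)
$\left(b + L\right) - 4100 = \left(6145 - 14619\right) - 4100 = -8474 - 4100 = -12574$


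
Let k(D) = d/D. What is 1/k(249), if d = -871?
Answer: -249/871 ≈ -0.28588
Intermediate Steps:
k(D) = -871/D
1/k(249) = 1/(-871/249) = -249/871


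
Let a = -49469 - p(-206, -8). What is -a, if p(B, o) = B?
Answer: 49263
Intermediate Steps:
a = -49263 (a = -49469 - 1*(-206) = -49469 + 206 = -49263)
-a = -1*(-49263) = 49263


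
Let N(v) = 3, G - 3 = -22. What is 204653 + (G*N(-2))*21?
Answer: 203456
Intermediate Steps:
G = -19 (G = 3 - 22 = -19)
204653 + (G*N(-2))*21 = 204653 - 19*3*21 = 204653 - 57*21 = 204653 - 1197 = 203456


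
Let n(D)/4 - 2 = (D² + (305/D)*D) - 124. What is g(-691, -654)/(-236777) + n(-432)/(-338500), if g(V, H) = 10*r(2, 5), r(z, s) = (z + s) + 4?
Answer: -44240909789/20037253625 ≈ -2.2079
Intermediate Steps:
r(z, s) = 4 + s + z (r(z, s) = (s + z) + 4 = 4 + s + z)
n(D) = 732 + 4*D² (n(D) = 8 + 4*((D² + (305/D)*D) - 124) = 8 + 4*((D² + 305) - 124) = 8 + 4*((305 + D²) - 124) = 8 + 4*(181 + D²) = 8 + (724 + 4*D²) = 732 + 4*D²)
g(V, H) = 110 (g(V, H) = 10*(4 + 5 + 2) = 10*11 = 110)
g(-691, -654)/(-236777) + n(-432)/(-338500) = 110/(-236777) + (732 + 4*(-432)²)/(-338500) = 110*(-1/236777) + (732 + 4*186624)*(-1/338500) = -110/236777 + (732 + 746496)*(-1/338500) = -110/236777 + 747228*(-1/338500) = -110/236777 - 186807/84625 = -44240909789/20037253625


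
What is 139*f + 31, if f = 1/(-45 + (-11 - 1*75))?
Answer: 3922/131 ≈ 29.939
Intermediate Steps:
f = -1/131 (f = 1/(-45 + (-11 - 75)) = 1/(-45 - 86) = 1/(-131) = -1/131 ≈ -0.0076336)
139*f + 31 = 139*(-1/131) + 31 = -139/131 + 31 = 3922/131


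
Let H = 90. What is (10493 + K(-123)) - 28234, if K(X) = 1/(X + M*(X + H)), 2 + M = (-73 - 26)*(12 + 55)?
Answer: -3882298511/218832 ≈ -17741.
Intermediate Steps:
M = -6635 (M = -2 + (-73 - 26)*(12 + 55) = -2 - 99*67 = -2 - 6633 = -6635)
K(X) = 1/(-597150 - 6634*X) (K(X) = 1/(X - 6635*(X + 90)) = 1/(X - 6635*(90 + X)) = 1/(X + (-597150 - 6635*X)) = 1/(-597150 - 6634*X))
(10493 + K(-123)) - 28234 = (10493 - 1/(597150 + 6634*(-123))) - 28234 = (10493 - 1/(597150 - 815982)) - 28234 = (10493 - 1/(-218832)) - 28234 = (10493 - 1*(-1/218832)) - 28234 = (10493 + 1/218832) - 28234 = 2296204177/218832 - 28234 = -3882298511/218832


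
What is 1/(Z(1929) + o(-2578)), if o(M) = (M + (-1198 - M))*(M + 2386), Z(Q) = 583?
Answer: 1/230599 ≈ 4.3365e-6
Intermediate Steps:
o(M) = -2858428 - 1198*M (o(M) = -1198*(2386 + M) = -2858428 - 1198*M)
1/(Z(1929) + o(-2578)) = 1/(583 + (-2858428 - 1198*(-2578))) = 1/(583 + (-2858428 + 3088444)) = 1/(583 + 230016) = 1/230599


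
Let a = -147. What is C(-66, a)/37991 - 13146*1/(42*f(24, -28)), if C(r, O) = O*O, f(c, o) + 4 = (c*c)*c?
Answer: 286745197/525035620 ≈ 0.54614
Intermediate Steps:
f(c, o) = -4 + c**3 (f(c, o) = -4 + (c*c)*c = -4 + c**2*c = -4 + c**3)
C(r, O) = O**2
C(-66, a)/37991 - 13146*1/(42*f(24, -28)) = (-147)**2/37991 - 13146*1/(42*(-4 + 24**3)) = 21609*(1/37991) - 13146*1/(42*(-4 + 13824)) = 21609/37991 - 13146/(42*13820) = 21609/37991 - 13146/580440 = 21609/37991 - 13146*1/580440 = 21609/37991 - 313/13820 = 286745197/525035620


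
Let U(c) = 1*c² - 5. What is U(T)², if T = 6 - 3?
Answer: 16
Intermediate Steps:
T = 3
U(c) = -5 + c² (U(c) = c² - 5 = -5 + c²)
U(T)² = (-5 + 3²)² = (-5 + 9)² = 4² = 16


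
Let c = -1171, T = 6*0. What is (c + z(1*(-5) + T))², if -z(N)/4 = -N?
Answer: 1418481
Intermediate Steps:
T = 0
z(N) = 4*N (z(N) = -(-4)*N = 4*N)
(c + z(1*(-5) + T))² = (-1171 + 4*(1*(-5) + 0))² = (-1171 + 4*(-5 + 0))² = (-1171 + 4*(-5))² = (-1171 - 20)² = (-1191)² = 1418481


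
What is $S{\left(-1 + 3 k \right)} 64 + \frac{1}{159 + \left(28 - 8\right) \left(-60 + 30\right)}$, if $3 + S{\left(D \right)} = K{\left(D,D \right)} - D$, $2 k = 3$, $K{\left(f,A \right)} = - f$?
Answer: $- \frac{282241}{441} \approx -640.0$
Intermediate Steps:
$k = \frac{3}{2}$ ($k = \frac{1}{2} \cdot 3 = \frac{3}{2} \approx 1.5$)
$S{\left(D \right)} = -3 - 2 D$
$S{\left(-1 + 3 k \right)} 64 + \frac{1}{159 + \left(28 - 8\right) \left(-60 + 30\right)} = \left(-3 - 2 \left(-1 + 3 \cdot \frac{3}{2}\right)\right) 64 + \frac{1}{159 + \left(28 - 8\right) \left(-60 + 30\right)} = \left(-3 - 2 \left(-1 + \frac{9}{2}\right)\right) 64 + \frac{1}{159 + 20 \left(-30\right)} = \left(-3 - 7\right) 64 + \frac{1}{159 - 600} = \left(-3 - 7\right) 64 + \frac{1}{-441} = \left(-10\right) 64 - \frac{1}{441} = -640 - \frac{1}{441} = - \frac{282241}{441}$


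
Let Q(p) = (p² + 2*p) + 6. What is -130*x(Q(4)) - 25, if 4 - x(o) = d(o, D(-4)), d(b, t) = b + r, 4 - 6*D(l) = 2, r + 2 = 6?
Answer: 3875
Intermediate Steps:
r = 4 (r = -2 + 6 = 4)
Q(p) = 6 + p² + 2*p
D(l) = ⅓ (D(l) = ⅔ - ⅙*2 = ⅔ - ⅓ = ⅓)
d(b, t) = 4 + b (d(b, t) = b + 4 = 4 + b)
x(o) = -o (x(o) = 4 - (4 + o) = 4 + (-4 - o) = -o)
-130*x(Q(4)) - 25 = -(-130)*(6 + 4² + 2*4) - 25 = -(-130)*(6 + 16 + 8) - 25 = -(-130)*30 - 25 = -130*(-30) - 25 = 3900 - 25 = 3875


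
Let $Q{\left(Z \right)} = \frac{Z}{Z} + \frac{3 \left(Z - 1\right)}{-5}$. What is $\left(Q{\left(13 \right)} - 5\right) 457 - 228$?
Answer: $- \frac{26732}{5} \approx -5346.4$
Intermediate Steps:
$Q{\left(Z \right)} = \frac{8}{5} - \frac{3 Z}{5}$ ($Q{\left(Z \right)} = 1 + 3 \left(-1 + Z\right) \left(- \frac{1}{5}\right) = 1 + \left(-3 + 3 Z\right) \left(- \frac{1}{5}\right) = 1 - \left(- \frac{3}{5} + \frac{3 Z}{5}\right) = \frac{8}{5} - \frac{3 Z}{5}$)
$\left(Q{\left(13 \right)} - 5\right) 457 - 228 = \left(\left(\frac{8}{5} - \frac{39}{5}\right) - 5\right) 457 - 228 = \left(- \frac{31}{5} - 5\right) 457 - 228 = \left(- \frac{56}{5}\right) 457 - 228 = - \frac{25592}{5} - 228 = - \frac{26732}{5}$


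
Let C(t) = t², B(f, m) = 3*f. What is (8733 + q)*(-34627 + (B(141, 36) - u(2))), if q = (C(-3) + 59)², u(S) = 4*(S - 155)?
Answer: -448688344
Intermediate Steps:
u(S) = -620 + 4*S (u(S) = 4*(-155 + S) = -620 + 4*S)
q = 4624 (q = ((-3)² + 59)² = (9 + 59)² = 68² = 4624)
(8733 + q)*(-34627 + (B(141, 36) - u(2))) = (8733 + 4624)*(-34627 + (3*141 - (-620 + 4*2))) = 13357*(-34627 + (423 - (-620 + 8))) = 13357*(-34627 + (423 - 1*(-612))) = 13357*(-34627 + (423 + 612)) = 13357*(-34627 + 1035) = 13357*(-33592) = -448688344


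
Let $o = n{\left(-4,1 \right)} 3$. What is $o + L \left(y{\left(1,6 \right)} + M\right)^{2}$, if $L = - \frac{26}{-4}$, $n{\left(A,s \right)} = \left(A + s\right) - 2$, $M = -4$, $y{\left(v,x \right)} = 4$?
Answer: $-15$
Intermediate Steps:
$n{\left(A,s \right)} = -2 + A + s$
$o = -15$ ($o = \left(-2 - 4 + 1\right) 3 = \left(-5\right) 3 = -15$)
$L = \frac{13}{2}$ ($L = \left(-26\right) \left(- \frac{1}{4}\right) = \frac{13}{2} \approx 6.5$)
$o + L \left(y{\left(1,6 \right)} + M\right)^{2} = -15 + \frac{13 \left(4 - 4\right)^{2}}{2} = -15 + \frac{13 \cdot 0^{2}}{2} = -15 + \frac{13}{2} \cdot 0 = -15 + 0 = -15$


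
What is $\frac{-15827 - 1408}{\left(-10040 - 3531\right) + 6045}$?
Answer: $\frac{17235}{7526} \approx 2.2901$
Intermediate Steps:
$\frac{-15827 - 1408}{\left(-10040 - 3531\right) + 6045} = - \frac{17235}{-13571 + 6045} = - \frac{17235}{-7526} = \left(-17235\right) \left(- \frac{1}{7526}\right) = \frac{17235}{7526}$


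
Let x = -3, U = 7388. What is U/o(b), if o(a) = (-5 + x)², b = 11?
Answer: 1847/16 ≈ 115.44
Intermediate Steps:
o(a) = 64 (o(a) = (-5 - 3)² = (-8)² = 64)
U/o(b) = 7388/64 = 7388*(1/64) = 1847/16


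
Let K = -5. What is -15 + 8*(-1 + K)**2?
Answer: 273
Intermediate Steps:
-15 + 8*(-1 + K)**2 = -15 + 8*(-1 - 5)**2 = -15 + 8*(-6)**2 = -15 + 8*36 = -15 + 288 = 273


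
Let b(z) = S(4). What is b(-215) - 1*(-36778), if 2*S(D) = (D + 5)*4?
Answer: 36796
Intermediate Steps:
S(D) = 10 + 2*D (S(D) = ((D + 5)*4)/2 = ((5 + D)*4)/2 = (20 + 4*D)/2 = 10 + 2*D)
b(z) = 18 (b(z) = 10 + 2*4 = 10 + 8 = 18)
b(-215) - 1*(-36778) = 18 - 1*(-36778) = 18 + 36778 = 36796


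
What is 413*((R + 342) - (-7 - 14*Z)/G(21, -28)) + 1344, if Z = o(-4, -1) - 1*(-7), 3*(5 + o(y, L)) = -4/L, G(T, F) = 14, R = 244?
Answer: 1469671/6 ≈ 2.4495e+5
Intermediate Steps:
o(y, L) = -5 - 4/(3*L) (o(y, L) = -5 + (-4/L)/3 = -5 - 4/(3*L))
Z = 10/3 (Z = (-5 - 4/3/(-1)) - 1*(-7) = (-5 - 4/3*(-1)) + 7 = (-5 + 4/3) + 7 = -11/3 + 7 = 10/3 ≈ 3.3333)
413*((R + 342) - (-7 - 14*Z)/G(21, -28)) + 1344 = 413*((244 + 342) - (-7 - 14*10/3)/14) + 1344 = 413*(586 - (-7 - 140/3)/14) + 1344 = 413*(586 - (-161)/(3*14)) + 1344 = 413*(586 - 1*(-23/6)) + 1344 = 413*(586 + 23/6) + 1344 = 413*(3539/6) + 1344 = 1461607/6 + 1344 = 1469671/6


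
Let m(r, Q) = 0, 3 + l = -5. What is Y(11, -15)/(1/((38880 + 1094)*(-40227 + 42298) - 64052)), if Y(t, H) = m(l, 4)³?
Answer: 0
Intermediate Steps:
l = -8 (l = -3 - 5 = -8)
Y(t, H) = 0 (Y(t, H) = 0³ = 0)
Y(11, -15)/(1/((38880 + 1094)*(-40227 + 42298) - 64052)) = 0/(1/((38880 + 1094)*(-40227 + 42298) - 64052)) = 0/(1/(39974*2071 - 64052)) = 0/(1/(82786154 - 64052)) = 0/(1/82722102) = 0*82722102 = 0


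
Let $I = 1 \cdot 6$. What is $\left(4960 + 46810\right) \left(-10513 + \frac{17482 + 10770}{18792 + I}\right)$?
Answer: $- \frac{5114749732970}{9399} \approx -5.4418 \cdot 10^{8}$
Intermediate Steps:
$I = 6$
$\left(4960 + 46810\right) \left(-10513 + \frac{17482 + 10770}{18792 + I}\right) = \left(4960 + 46810\right) \left(-10513 + \frac{17482 + 10770}{18792 + 6}\right) = 51770 \left(-10513 + \frac{28252}{18798}\right) = 51770 \left(-10513 + 28252 \cdot \frac{1}{18798}\right) = 51770 \left(-10513 + \frac{14126}{9399}\right) = 51770 \left(- \frac{98797561}{9399}\right) = - \frac{5114749732970}{9399}$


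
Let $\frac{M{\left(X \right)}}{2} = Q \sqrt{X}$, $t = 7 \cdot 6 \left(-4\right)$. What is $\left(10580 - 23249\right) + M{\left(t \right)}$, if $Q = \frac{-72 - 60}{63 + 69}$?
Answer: $-12669 - 4 i \sqrt{42} \approx -12669.0 - 25.923 i$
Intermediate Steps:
$t = -168$ ($t = 42 \left(-4\right) = -168$)
$Q = -1$ ($Q = - \frac{132}{132} = \left(-132\right) \frac{1}{132} = -1$)
$M{\left(X \right)} = - 2 \sqrt{X}$ ($M{\left(X \right)} = 2 \left(- \sqrt{X}\right) = - 2 \sqrt{X}$)
$\left(10580 - 23249\right) + M{\left(t \right)} = \left(10580 - 23249\right) - 2 \sqrt{-168} = \left(10580 - 23249\right) - 2 \cdot 2 i \sqrt{42} = -12669 - 4 i \sqrt{42}$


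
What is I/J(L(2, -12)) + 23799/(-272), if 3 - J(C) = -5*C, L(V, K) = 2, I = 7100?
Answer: 1621813/3536 ≈ 458.66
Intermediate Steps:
J(C) = 3 + 5*C (J(C) = 3 - (-5)*C = 3 + 5*C)
I/J(L(2, -12)) + 23799/(-272) = 7100/(3 + 5*2) + 23799/(-272) = 7100/(3 + 10) + 23799*(-1/272) = 7100/13 - 23799/272 = 1621813/3536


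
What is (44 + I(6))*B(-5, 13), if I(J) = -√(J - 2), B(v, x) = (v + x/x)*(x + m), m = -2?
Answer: -1848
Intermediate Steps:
B(v, x) = (1 + v)*(-2 + x) (B(v, x) = (v + x/x)*(x - 2) = (v + 1)*(-2 + x) = (1 + v)*(-2 + x))
I(J) = -√(-2 + J)
(44 + I(6))*B(-5, 13) = (44 - √(-2 + 6))*(-2 + 13 - 2*(-5) - 5*13) = (44 - √4)*(-2 + 13 + 10 - 65) = (44 - 1*2)*(-44) = (44 - 2)*(-44) = 42*(-44) = -1848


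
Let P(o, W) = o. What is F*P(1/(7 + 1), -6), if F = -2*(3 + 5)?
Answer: -2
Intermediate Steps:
F = -16 (F = -2*8 = -16)
F*P(1/(7 + 1), -6) = -16/(7 + 1) = -16/8 = -16*⅛ = -2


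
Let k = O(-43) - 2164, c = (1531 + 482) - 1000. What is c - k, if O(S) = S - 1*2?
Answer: 3222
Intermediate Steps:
O(S) = -2 + S (O(S) = S - 2 = -2 + S)
c = 1013 (c = 2013 - 1000 = 1013)
k = -2209 (k = (-2 - 43) - 2164 = -45 - 2164 = -2209)
c - k = 1013 - 1*(-2209) = 1013 + 2209 = 3222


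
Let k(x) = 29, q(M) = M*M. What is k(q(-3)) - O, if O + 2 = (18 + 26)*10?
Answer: -409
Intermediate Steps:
q(M) = M**2
O = 438 (O = -2 + (18 + 26)*10 = -2 + 44*10 = -2 + 440 = 438)
k(q(-3)) - O = 29 - 1*438 = 29 - 438 = -409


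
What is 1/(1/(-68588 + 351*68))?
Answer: -44720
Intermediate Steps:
1/(1/(-68588 + 351*68)) = 1/(1/(-68588 + 23868)) = 1/(1/(-44720)) = 1/(-1/44720) = -44720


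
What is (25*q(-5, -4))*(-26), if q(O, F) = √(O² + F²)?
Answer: -650*√41 ≈ -4162.0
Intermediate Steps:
q(O, F) = √(F² + O²)
(25*q(-5, -4))*(-26) = (25*√((-4)² + (-5)²))*(-26) = (25*√(16 + 25))*(-26) = (25*√41)*(-26) = -650*√41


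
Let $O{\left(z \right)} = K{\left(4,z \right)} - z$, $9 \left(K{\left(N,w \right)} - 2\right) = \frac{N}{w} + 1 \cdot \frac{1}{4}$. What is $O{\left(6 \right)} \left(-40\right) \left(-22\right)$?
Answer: $- \frac{92620}{27} \approx -3430.4$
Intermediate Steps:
$K{\left(N,w \right)} = \frac{73}{36} + \frac{N}{9 w}$ ($K{\left(N,w \right)} = 2 + \frac{\frac{N}{w} + 1 \cdot \frac{1}{4}}{9} = 2 + \frac{\frac{N}{w} + \frac{1}{4}}{9} = 2 + \frac{\frac{1}{4} + \frac{N}{w}}{9} = 2 + \left(\frac{1}{36} + \frac{N}{9 w}\right) = \frac{73}{36} + \frac{N}{9 w}$)
$O{\left(z \right)} = \frac{73}{36} - z + \frac{4}{9 z}$ ($O{\left(z \right)} = \left(\frac{73}{36} + \frac{1}{9} \cdot 4 \frac{1}{z}\right) - z = \left(\frac{73}{36} + \frac{4}{9 z}\right) - z = \frac{73}{36} - z + \frac{4}{9 z}$)
$O{\left(6 \right)} \left(-40\right) \left(-22\right) = \left(\frac{73}{36} - 6 + \frac{4}{9 \cdot 6}\right) \left(-40\right) \left(-22\right) = \left(\frac{73}{36} - 6 + \frac{4}{9} \cdot \frac{1}{6}\right) \left(-40\right) \left(-22\right) = \left(\frac{73}{36} - 6 + \frac{2}{27}\right) \left(-40\right) \left(-22\right) = \left(- \frac{421}{108}\right) \left(-40\right) \left(-22\right) = \frac{4210}{27} \left(-22\right) = - \frac{92620}{27}$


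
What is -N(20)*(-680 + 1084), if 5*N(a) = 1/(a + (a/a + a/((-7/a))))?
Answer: 2828/1265 ≈ 2.2356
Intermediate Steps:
N(a) = 1/(5*(1 + a - a²/7)) (N(a) = 1/(5*(a + (a/a + a/((-7/a))))) = 1/(5*(a + (1 + a*(-a/7)))) = 1/(5*(a + (1 - a²/7))) = 1/(5*(1 + a - a²/7)))
-N(20)*(-680 + 1084) = -7/(5*(7 - 1*20² + 7*20))*(-680 + 1084) = -7/(5*(7 - 1*400 + 140))*404 = -7/(5*(7 - 400 + 140))*404 = -(7/5)/(-253)*404 = -(7/5)*(-1/253)*404 = -(-7)*404/1265 = -1*(-2828/1265) = 2828/1265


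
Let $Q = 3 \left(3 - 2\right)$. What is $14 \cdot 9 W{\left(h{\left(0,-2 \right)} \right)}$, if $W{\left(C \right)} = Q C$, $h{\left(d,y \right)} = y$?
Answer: $-756$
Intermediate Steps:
$Q = 3$ ($Q = 3 \cdot 1 = 3$)
$W{\left(C \right)} = 3 C$
$14 \cdot 9 W{\left(h{\left(0,-2 \right)} \right)} = 14 \cdot 9 \cdot 3 \left(-2\right) = 126 \left(-6\right) = -756$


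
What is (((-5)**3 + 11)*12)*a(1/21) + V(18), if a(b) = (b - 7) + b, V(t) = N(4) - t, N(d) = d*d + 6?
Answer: 66148/7 ≈ 9449.7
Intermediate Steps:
N(d) = 6 + d**2 (N(d) = d**2 + 6 = 6 + d**2)
V(t) = 22 - t (V(t) = (6 + 4**2) - t = (6 + 16) - t = 22 - t)
a(b) = -7 + 2*b (a(b) = (-7 + b) + b = -7 + 2*b)
(((-5)**3 + 11)*12)*a(1/21) + V(18) = (((-5)**3 + 11)*12)*(-7 + 2/21) + (22 - 1*18) = ((-125 + 11)*12)*(-7 + 2*(1/21)) + (22 - 18) = (-114*12)*(-7 + 2/21) + 4 = -1368*(-145/21) + 4 = 66120/7 + 4 = 66148/7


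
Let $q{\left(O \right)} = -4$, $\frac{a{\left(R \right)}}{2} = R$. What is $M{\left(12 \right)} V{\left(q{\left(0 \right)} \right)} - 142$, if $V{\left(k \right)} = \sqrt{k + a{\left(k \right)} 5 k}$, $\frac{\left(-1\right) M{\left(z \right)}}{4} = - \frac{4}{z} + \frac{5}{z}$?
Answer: $-142 - \frac{2 \sqrt{39}}{3} \approx -146.16$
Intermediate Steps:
$a{\left(R \right)} = 2 R$
$M{\left(z \right)} = - \frac{4}{z}$ ($M{\left(z \right)} = - 4 \left(- \frac{4}{z} + \frac{5}{z}\right) = - \frac{4}{z}$)
$V{\left(k \right)} = \sqrt{k + 10 k^{2}}$ ($V{\left(k \right)} = \sqrt{k + 2 k 5 k} = \sqrt{k + 10 k k} = \sqrt{k + 10 k^{2}}$)
$M{\left(12 \right)} V{\left(q{\left(0 \right)} \right)} - 142 = - \frac{4}{12} \sqrt{- 4 \left(1 + 10 \left(-4\right)\right)} - 142 = \left(-4\right) \frac{1}{12} \sqrt{- 4 \left(1 - 40\right)} - 142 = - \frac{\sqrt{\left(-4\right) \left(-39\right)}}{3} - 142 = - \frac{\sqrt{156}}{3} - 142 = - \frac{2 \sqrt{39}}{3} - 142 = -142 - \frac{2 \sqrt{39}}{3}$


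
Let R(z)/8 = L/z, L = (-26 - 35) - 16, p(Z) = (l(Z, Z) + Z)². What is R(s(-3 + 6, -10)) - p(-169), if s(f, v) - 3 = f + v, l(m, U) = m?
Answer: -114090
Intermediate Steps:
s(f, v) = 3 + f + v (s(f, v) = 3 + (f + v) = 3 + f + v)
p(Z) = 4*Z² (p(Z) = (Z + Z)² = (2*Z)² = 4*Z²)
L = -77 (L = -61 - 16 = -77)
R(z) = -616/z (R(z) = 8*(-77/z) = -616/z)
R(s(-3 + 6, -10)) - p(-169) = -616/(3 + (-3 + 6) - 10) - 4*(-169)² = -616/(3 + 3 - 10) - 4*28561 = -616/(-4) - 1*114244 = -616*(-¼) - 114244 = 154 - 114244 = -114090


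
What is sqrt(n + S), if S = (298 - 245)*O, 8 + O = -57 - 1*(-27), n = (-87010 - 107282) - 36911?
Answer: 3*I*sqrt(25913) ≈ 482.93*I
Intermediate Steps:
n = -231203 (n = -194292 - 36911 = -231203)
O = -38 (O = -8 + (-57 - 1*(-27)) = -8 + (-57 + 27) = -8 - 30 = -38)
S = -2014 (S = (298 - 245)*(-38) = 53*(-38) = -2014)
sqrt(n + S) = sqrt(-231203 - 2014) = sqrt(-233217) = 3*I*sqrt(25913)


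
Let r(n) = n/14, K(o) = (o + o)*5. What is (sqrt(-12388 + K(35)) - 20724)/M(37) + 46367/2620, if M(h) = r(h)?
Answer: -758440741/96940 + 14*I*sqrt(12038)/37 ≈ -7823.8 + 41.515*I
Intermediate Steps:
K(o) = 10*o (K(o) = (2*o)*5 = 10*o)
r(n) = n/14 (r(n) = n*(1/14) = n/14)
M(h) = h/14
(sqrt(-12388 + K(35)) - 20724)/M(37) + 46367/2620 = (sqrt(-12388 + 10*35) - 20724)/(((1/14)*37)) + 46367/2620 = (sqrt(-12388 + 350) - 20724)/(37/14) + 46367*(1/2620) = (sqrt(-12038) - 20724)*(14/37) + 46367/2620 = (I*sqrt(12038) - 20724)*(14/37) + 46367/2620 = (-20724 + I*sqrt(12038))*(14/37) + 46367/2620 = (-290136/37 + 14*I*sqrt(12038)/37) + 46367/2620 = -758440741/96940 + 14*I*sqrt(12038)/37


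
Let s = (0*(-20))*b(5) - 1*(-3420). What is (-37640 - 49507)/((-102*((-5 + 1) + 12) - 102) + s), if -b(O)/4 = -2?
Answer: -9683/278 ≈ -34.831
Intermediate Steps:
b(O) = 8 (b(O) = -4*(-2) = 8)
s = 3420 (s = (0*(-20))*8 - 1*(-3420) = 0*8 + 3420 = 0 + 3420 = 3420)
(-37640 - 49507)/((-102*((-5 + 1) + 12) - 102) + s) = (-37640 - 49507)/((-102*((-5 + 1) + 12) - 102) + 3420) = -87147/((-102*(-4 + 12) - 102) + 3420) = -87147/((-102*8 - 102) + 3420) = -87147/((-816 - 102) + 3420) = -87147/(-918 + 3420) = -87147/2502 = -87147*1/2502 = -9683/278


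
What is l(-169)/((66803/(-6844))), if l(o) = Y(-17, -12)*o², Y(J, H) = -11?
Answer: 195471484/6073 ≈ 32187.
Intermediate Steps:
l(o) = -11*o²
l(-169)/((66803/(-6844))) = (-11*(-169)²)/((66803/(-6844))) = (-11*28561)/((66803*(-1/6844))) = -314171/(-66803/6844) = -314171*(-6844/66803) = 195471484/6073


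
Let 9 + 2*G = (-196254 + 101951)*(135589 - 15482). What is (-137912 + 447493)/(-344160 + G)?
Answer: -309581/5663569375 ≈ -5.4662e-5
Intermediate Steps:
G = -5663225215 (G = -9/2 + ((-196254 + 101951)*(135589 - 15482))/2 = -9/2 + (-94303*120107)/2 = -9/2 + (1/2)*(-11326450421) = -9/2 - 11326450421/2 = -5663225215)
(-137912 + 447493)/(-344160 + G) = (-137912 + 447493)/(-344160 - 5663225215) = 309581/(-5663569375) = 309581*(-1/5663569375) = -309581/5663569375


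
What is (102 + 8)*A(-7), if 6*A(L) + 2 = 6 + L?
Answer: -55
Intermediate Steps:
A(L) = ⅔ + L/6 (A(L) = -⅓ + (6 + L)/6 = -⅓ + (1 + L/6) = ⅔ + L/6)
(102 + 8)*A(-7) = (102 + 8)*(⅔ + (⅙)*(-7)) = 110*(⅔ - 7/6) = 110*(-½) = -55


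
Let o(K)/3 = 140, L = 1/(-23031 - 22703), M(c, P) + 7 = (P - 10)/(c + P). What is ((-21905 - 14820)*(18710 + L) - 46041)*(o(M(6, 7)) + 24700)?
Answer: -30363383509307280/1759 ≈ -1.7262e+13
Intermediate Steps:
M(c, P) = -7 + (-10 + P)/(P + c) (M(c, P) = -7 + (P - 10)/(c + P) = -7 + (-10 + P)/(P + c))
L = -1/45734 (L = 1/(-45734) = -1/45734 ≈ -2.1866e-5)
o(K) = 420 (o(K) = 3*140 = 420)
((-21905 - 14820)*(18710 + L) - 46041)*(o(M(6, 7)) + 24700) = ((-21905 - 14820)*(18710 - 1/45734) - 46041)*(420 + 24700) = (-36725*855683139/45734 - 46041)*25120 = (-2417304867675/3518 - 46041)*25120 = -2417466839913/3518*25120 = -30363383509307280/1759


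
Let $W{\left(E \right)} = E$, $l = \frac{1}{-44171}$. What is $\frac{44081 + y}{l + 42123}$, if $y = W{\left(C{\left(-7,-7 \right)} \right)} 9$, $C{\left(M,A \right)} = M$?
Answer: $\frac{972159539}{930307516} \approx 1.045$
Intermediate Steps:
$l = - \frac{1}{44171} \approx -2.2639 \cdot 10^{-5}$
$y = -63$ ($y = \left(-7\right) 9 = -63$)
$\frac{44081 + y}{l + 42123} = \frac{44081 - 63}{- \frac{1}{44171} + 42123} = \frac{44018}{\frac{1860615032}{44171}} = 44018 \cdot \frac{44171}{1860615032} = \frac{972159539}{930307516}$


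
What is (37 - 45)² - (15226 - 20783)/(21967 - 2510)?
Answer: 1250805/19457 ≈ 64.286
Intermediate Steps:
(37 - 45)² - (15226 - 20783)/(21967 - 2510) = (-8)² - (-5557)/19457 = 64 - (-5557)/19457 = 64 - 1*(-5557/19457) = 64 + 5557/19457 = 1250805/19457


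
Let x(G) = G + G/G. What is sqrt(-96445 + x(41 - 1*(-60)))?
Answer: I*sqrt(96343) ≈ 310.39*I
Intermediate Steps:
x(G) = 1 + G (x(G) = G + 1 = 1 + G)
sqrt(-96445 + x(41 - 1*(-60))) = sqrt(-96445 + (1 + (41 - 1*(-60)))) = sqrt(-96445 + (1 + (41 + 60))) = sqrt(-96445 + (1 + 101)) = sqrt(-96445 + 102) = sqrt(-96343) = I*sqrt(96343)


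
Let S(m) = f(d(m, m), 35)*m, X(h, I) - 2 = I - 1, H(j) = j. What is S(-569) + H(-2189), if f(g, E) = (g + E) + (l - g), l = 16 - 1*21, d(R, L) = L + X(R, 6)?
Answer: -19259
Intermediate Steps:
X(h, I) = 1 + I (X(h, I) = 2 + (I - 1) = 2 + (-1 + I) = 1 + I)
d(R, L) = 7 + L (d(R, L) = L + (1 + 6) = L + 7 = 7 + L)
l = -5 (l = 16 - 21 = -5)
f(g, E) = -5 + E (f(g, E) = (g + E) + (-5 - g) = (E + g) + (-5 - g) = -5 + E)
S(m) = 30*m (S(m) = (-5 + 35)*m = 30*m)
S(-569) + H(-2189) = 30*(-569) - 2189 = -17070 - 2189 = -19259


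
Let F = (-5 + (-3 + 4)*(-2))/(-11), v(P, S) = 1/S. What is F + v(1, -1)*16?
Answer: -169/11 ≈ -15.364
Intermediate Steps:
F = 7/11 (F = (-5 + 1*(-2))*(-1/11) = (-5 - 2)*(-1/11) = -7*(-1/11) = 7/11 ≈ 0.63636)
F + v(1, -1)*16 = 7/11 + 16/(-1) = 7/11 - 1*16 = 7/11 - 16 = -169/11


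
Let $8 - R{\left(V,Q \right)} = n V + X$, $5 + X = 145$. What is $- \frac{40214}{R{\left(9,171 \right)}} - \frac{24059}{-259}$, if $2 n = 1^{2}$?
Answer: $\frac{3914137}{10101} \approx 387.5$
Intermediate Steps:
$X = 140$ ($X = -5 + 145 = 140$)
$n = \frac{1}{2}$ ($n = \frac{1^{2}}{2} = \frac{1}{2} \cdot 1 = \frac{1}{2} \approx 0.5$)
$R{\left(V,Q \right)} = -132 - \frac{V}{2}$ ($R{\left(V,Q \right)} = 8 - \left(\frac{V}{2} + 140\right) = 8 - \left(140 + \frac{V}{2}\right) = -132 - \frac{V}{2}$)
$- \frac{40214}{R{\left(9,171 \right)}} - \frac{24059}{-259} = - \frac{40214}{-132 - \frac{9}{2}} - \frac{24059}{-259} = - \frac{40214}{-132 - \frac{9}{2}} - - \frac{3437}{37} = - \frac{40214}{- \frac{273}{2}} + \frac{3437}{37} = \left(-40214\right) \left(- \frac{2}{273}\right) + \frac{3437}{37} = \frac{80428}{273} + \frac{3437}{37} = \frac{3914137}{10101}$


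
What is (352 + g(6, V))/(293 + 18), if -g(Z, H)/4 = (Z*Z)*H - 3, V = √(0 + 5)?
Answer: 364/311 - 144*√5/311 ≈ 0.13507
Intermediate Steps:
V = √5 ≈ 2.2361
g(Z, H) = 12 - 4*H*Z² (g(Z, H) = -4*((Z*Z)*H - 3) = -4*(Z²*H - 3) = -4*(H*Z² - 3) = -4*(-3 + H*Z²) = 12 - 4*H*Z²)
(352 + g(6, V))/(293 + 18) = (352 + (12 - 4*√5*6²))/(293 + 18) = (352 + (12 - 4*√5*36))/311 = (352 + (12 - 144*√5))*(1/311) = (364 - 144*√5)*(1/311) = 364/311 - 144*√5/311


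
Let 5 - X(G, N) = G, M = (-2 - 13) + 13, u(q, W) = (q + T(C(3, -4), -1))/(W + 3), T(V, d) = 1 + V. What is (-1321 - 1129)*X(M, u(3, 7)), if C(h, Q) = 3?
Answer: -17150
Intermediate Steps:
u(q, W) = (4 + q)/(3 + W) (u(q, W) = (q + (1 + 3))/(W + 3) = (q + 4)/(3 + W) = (4 + q)/(3 + W))
M = -2 (M = -15 + 13 = -2)
X(G, N) = 5 - G
(-1321 - 1129)*X(M, u(3, 7)) = (-1321 - 1129)*(5 - 1*(-2)) = -2450*(5 + 2) = -2450*7 = -17150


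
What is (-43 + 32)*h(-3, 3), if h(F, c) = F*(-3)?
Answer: -99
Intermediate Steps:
h(F, c) = -3*F
(-43 + 32)*h(-3, 3) = (-43 + 32)*(-3*(-3)) = -11*9 = -99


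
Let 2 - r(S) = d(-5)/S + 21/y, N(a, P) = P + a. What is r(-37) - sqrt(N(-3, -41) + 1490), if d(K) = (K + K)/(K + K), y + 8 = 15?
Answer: -36/37 - sqrt(1446) ≈ -38.999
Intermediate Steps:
y = 7 (y = -8 + 15 = 7)
d(K) = 1 (d(K) = (2*K)/((2*K)) = (2*K)*(1/(2*K)) = 1)
r(S) = -1 - 1/S (r(S) = 2 - (1/S + 21/7) = 2 - (1/S + 21*(1/7)) = 2 - (1/S + 3) = 2 - (3 + 1/S) = 2 + (-3 - 1/S) = -1 - 1/S)
r(-37) - sqrt(N(-3, -41) + 1490) = (-1 - 1*(-37))/(-37) - sqrt((-41 - 3) + 1490) = -(-1 + 37)/37 - sqrt(-44 + 1490) = -1/37*36 - sqrt(1446) = -36/37 - sqrt(1446)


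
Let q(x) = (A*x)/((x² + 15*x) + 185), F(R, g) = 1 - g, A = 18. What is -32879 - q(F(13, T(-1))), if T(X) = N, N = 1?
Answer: -32879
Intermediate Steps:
T(X) = 1
q(x) = 18*x/(185 + x² + 15*x) (q(x) = (18*x)/((x² + 15*x) + 185) = (18*x)/(185 + x² + 15*x) = 18*x/(185 + x² + 15*x))
-32879 - q(F(13, T(-1))) = -32879 - 18*(1 - 1*1)/(185 + (1 - 1*1)² + 15*(1 - 1*1)) = -32879 - 18*(1 - 1)/(185 + (1 - 1)² + 15*(1 - 1)) = -32879 - 18*0/(185 + 0² + 15*0) = -32879 - 18*0/(185 + 0 + 0) = -32879 - 18*0/185 = -32879 - 1*0 = -32879 + 0 = -32879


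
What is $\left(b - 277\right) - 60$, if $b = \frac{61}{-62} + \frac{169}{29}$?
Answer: $- \frac{597217}{1798} \approx -332.16$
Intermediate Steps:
$b = \frac{8709}{1798}$ ($b = 61 \left(- \frac{1}{62}\right) + 169 \cdot \frac{1}{29} = - \frac{61}{62} + \frac{169}{29} = \frac{8709}{1798} \approx 4.8437$)
$\left(b - 277\right) - 60 = \left(\frac{8709}{1798} - 277\right) - 60 = - \frac{489337}{1798} - 60 = - \frac{597217}{1798}$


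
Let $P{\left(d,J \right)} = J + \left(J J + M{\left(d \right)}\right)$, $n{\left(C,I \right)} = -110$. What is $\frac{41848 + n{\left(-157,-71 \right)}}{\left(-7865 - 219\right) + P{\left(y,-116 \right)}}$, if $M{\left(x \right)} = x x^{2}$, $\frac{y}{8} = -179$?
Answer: $- \frac{20869}{1468244156} \approx -1.4214 \cdot 10^{-5}$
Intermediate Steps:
$y = -1432$ ($y = 8 \left(-179\right) = -1432$)
$M{\left(x \right)} = x^{3}$
$P{\left(d,J \right)} = J + J^{2} + d^{3}$ ($P{\left(d,J \right)} = J + \left(J J + d^{3}\right) = J + \left(J^{2} + d^{3}\right) = J + J^{2} + d^{3}$)
$\frac{41848 + n{\left(-157,-71 \right)}}{\left(-7865 - 219\right) + P{\left(y,-116 \right)}} = \frac{41848 - 110}{\left(-7865 - 219\right) + \left(-116 + \left(-116\right)^{2} + \left(-1432\right)^{3}\right)} = \frac{41738}{-8084 - 2936480228} = \frac{41738}{-2936488312} = 41738 \left(- \frac{1}{2936488312}\right) = - \frac{20869}{1468244156}$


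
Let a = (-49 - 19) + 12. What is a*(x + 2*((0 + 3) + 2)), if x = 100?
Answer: -6160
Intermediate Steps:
a = -56 (a = -68 + 12 = -56)
a*(x + 2*((0 + 3) + 2)) = -56*(100 + 2*((0 + 3) + 2)) = -56*(100 + 2*(3 + 2)) = -56*(100 + 2*5) = -56*(100 + 10) = -56*110 = -6160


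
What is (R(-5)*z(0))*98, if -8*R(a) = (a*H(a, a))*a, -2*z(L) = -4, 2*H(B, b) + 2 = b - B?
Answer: 1225/2 ≈ 612.50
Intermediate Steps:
H(B, b) = -1 + b/2 - B/2 (H(B, b) = -1 + (b - B)/2 = -1 + (b/2 - B/2) = -1 + b/2 - B/2)
z(L) = 2 (z(L) = -1/2*(-4) = 2)
R(a) = a**2/8 (R(a) = -a*(-1 + a/2 - a/2)*a/8 = -a*(-1)*a/8 = -(-a)*a/8 = -(-1)*a**2/8 = a**2/8)
(R(-5)*z(0))*98 = (((1/8)*(-5)**2)*2)*98 = (((1/8)*25)*2)*98 = ((25/8)*2)*98 = (25/4)*98 = 1225/2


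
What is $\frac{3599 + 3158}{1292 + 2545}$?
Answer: $\frac{6757}{3837} \approx 1.761$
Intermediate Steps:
$\frac{3599 + 3158}{1292 + 2545} = \frac{6757}{3837}$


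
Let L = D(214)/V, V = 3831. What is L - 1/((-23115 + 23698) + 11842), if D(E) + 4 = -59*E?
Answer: -52310527/15866725 ≈ -3.2969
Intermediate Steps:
D(E) = -4 - 59*E
L = -4210/1277 (L = (-4 - 59*214)/3831 = (-4 - 12626)*(1/3831) = -12630*1/3831 = -4210/1277 ≈ -3.2968)
L - 1/((-23115 + 23698) + 11842) = -4210/1277 - 1/((-23115 + 23698) + 11842) = -4210/1277 - 1/(583 + 11842) = -4210/1277 - 1/12425 = -52310527/15866725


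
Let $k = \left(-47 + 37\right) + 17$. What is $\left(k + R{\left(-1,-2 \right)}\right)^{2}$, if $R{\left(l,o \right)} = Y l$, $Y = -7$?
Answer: $196$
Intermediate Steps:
$R{\left(l,o \right)} = - 7 l$
$k = 7$ ($k = -10 + 17 = 7$)
$\left(k + R{\left(-1,-2 \right)}\right)^{2} = \left(7 - -7\right)^{2} = \left(7 + 7\right)^{2} = 14^{2} = 196$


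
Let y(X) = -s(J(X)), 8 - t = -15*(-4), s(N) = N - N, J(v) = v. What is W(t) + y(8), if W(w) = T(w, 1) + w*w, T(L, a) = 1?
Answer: 2705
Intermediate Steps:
s(N) = 0
t = -52 (t = 8 - (-15)*(-4) = 8 - 1*60 = 8 - 60 = -52)
W(w) = 1 + w**2 (W(w) = 1 + w*w = 1 + w**2)
y(X) = 0 (y(X) = -1*0 = 0)
W(t) + y(8) = (1 + (-52)**2) + 0 = (1 + 2704) + 0 = 2705 + 0 = 2705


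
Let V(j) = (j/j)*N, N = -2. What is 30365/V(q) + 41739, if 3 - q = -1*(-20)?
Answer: 53113/2 ≈ 26557.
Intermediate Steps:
q = -17 (q = 3 - (-1)*(-20) = 3 - 1*20 = 3 - 20 = -17)
V(j) = -2 (V(j) = (j/j)*(-2) = 1*(-2) = -2)
30365/V(q) + 41739 = 30365/(-2) + 41739 = 30365*(-1/2) + 41739 = -30365/2 + 41739 = 53113/2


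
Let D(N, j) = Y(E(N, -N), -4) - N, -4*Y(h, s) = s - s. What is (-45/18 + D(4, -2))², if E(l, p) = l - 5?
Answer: 169/4 ≈ 42.250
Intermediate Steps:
E(l, p) = -5 + l
Y(h, s) = 0 (Y(h, s) = -(s - s)/4 = -¼*0 = 0)
D(N, j) = -N (D(N, j) = 0 - N = -N)
(-45/18 + D(4, -2))² = (-45/18 - 1*4)² = (-45*1/18 - 4)² = (-5/2 - 4)² = (-13/2)² = 169/4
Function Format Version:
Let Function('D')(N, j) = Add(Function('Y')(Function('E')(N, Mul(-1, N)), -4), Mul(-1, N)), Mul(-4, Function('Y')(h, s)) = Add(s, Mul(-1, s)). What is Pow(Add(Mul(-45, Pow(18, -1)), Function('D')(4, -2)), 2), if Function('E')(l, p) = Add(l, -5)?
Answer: Rational(169, 4) ≈ 42.250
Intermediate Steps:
Function('E')(l, p) = Add(-5, l)
Function('Y')(h, s) = 0 (Function('Y')(h, s) = Mul(Rational(-1, 4), Add(s, Mul(-1, s))) = Mul(Rational(-1, 4), 0) = 0)
Function('D')(N, j) = Mul(-1, N) (Function('D')(N, j) = Add(0, Mul(-1, N)) = Mul(-1, N))
Pow(Add(Mul(-45, Pow(18, -1)), Function('D')(4, -2)), 2) = Pow(Add(Mul(-45, Pow(18, -1)), Mul(-1, 4)), 2) = Pow(Add(Mul(-45, Rational(1, 18)), -4), 2) = Pow(Add(Rational(-5, 2), -4), 2) = Pow(Rational(-13, 2), 2) = Rational(169, 4)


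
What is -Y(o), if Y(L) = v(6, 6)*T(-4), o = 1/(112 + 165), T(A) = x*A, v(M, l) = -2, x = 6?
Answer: -48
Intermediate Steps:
T(A) = 6*A
o = 1/277 ≈ 0.0036101
Y(L) = 48 (Y(L) = -12*(-4) = -2*(-24) = 48)
-Y(o) = -1*48 = -48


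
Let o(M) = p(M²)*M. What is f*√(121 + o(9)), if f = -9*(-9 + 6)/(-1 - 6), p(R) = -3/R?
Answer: -9*√1086/7 ≈ -42.370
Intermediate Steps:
o(M) = -3/M (o(M) = (-3/M²)*M = -3/M)
f = -27/7 (f = -(-27)/(-7) = -(-27)*(-1)/7 = -9*3/7 = -27/7 ≈ -3.8571)
f*√(121 + o(9)) = -27*√(121 - 3/9)/7 = -27*√(121 - 3*⅑)/7 = -27*√(121 - ⅓)/7 = -9*√1086/7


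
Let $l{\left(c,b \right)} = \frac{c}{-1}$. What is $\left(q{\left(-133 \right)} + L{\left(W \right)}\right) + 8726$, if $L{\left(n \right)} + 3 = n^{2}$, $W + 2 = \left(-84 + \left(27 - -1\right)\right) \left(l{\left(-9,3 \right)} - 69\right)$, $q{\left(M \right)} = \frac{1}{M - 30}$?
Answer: $\frac{1839436580}{163} \approx 1.1285 \cdot 10^{7}$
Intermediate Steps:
$l{\left(c,b \right)} = - c$ ($l{\left(c,b \right)} = c \left(-1\right) = - c$)
$q{\left(M \right)} = \frac{1}{-30 + M}$
$W = 3358$ ($W = -2 + \left(-84 + \left(27 - -1\right)\right) \left(\left(-1\right) \left(-9\right) - 69\right) = -2 + \left(-84 + \left(27 + 1\right)\right) \left(9 - 69\right) = -2 + \left(-84 + 28\right) \left(-60\right) = -2 - -3360 = -2 + 3360 = 3358$)
$L{\left(n \right)} = -3 + n^{2}$
$\left(q{\left(-133 \right)} + L{\left(W \right)}\right) + 8726 = \left(\frac{1}{-30 - 133} - \left(3 - 3358^{2}\right)\right) + 8726 = \left(\frac{1}{-163} + \left(-3 + 11276164\right)\right) + 8726 = \left(- \frac{1}{163} + 11276161\right) + 8726 = \frac{1838014242}{163} + 8726 = \frac{1839436580}{163}$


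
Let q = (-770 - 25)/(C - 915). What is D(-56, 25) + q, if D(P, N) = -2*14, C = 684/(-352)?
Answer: -729796/26897 ≈ -27.133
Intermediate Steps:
C = -171/88 (C = 684*(-1/352) = -171/88 ≈ -1.9432)
D(P, N) = -28
q = 23320/26897 (q = (-770 - 25)/(-171/88 - 915) = -795/(-80691/88) = -795*(-88/80691) = 23320/26897 ≈ 0.86701)
D(-56, 25) + q = -28 + 23320/26897 = -729796/26897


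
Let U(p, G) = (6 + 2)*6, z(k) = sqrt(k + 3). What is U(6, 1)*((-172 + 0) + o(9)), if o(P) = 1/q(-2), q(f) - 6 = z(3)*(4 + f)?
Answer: -8232 - 8*sqrt(6) ≈ -8251.6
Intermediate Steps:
z(k) = sqrt(3 + k)
q(f) = 6 + sqrt(6)*(4 + f) (q(f) = 6 + sqrt(3 + 3)*(4 + f) = 6 + sqrt(6)*(4 + f))
U(p, G) = 48 (U(p, G) = 8*6 = 48)
o(P) = 1/(6 + 2*sqrt(6)) (o(P) = 1/(6 + 4*sqrt(6) - 2*sqrt(6)) = 1/(6 + 2*sqrt(6)))
U(6, 1)*((-172 + 0) + o(9)) = 48*((-172 + 0) + (1/2 - sqrt(6)/6)) = 48*(-172 + (1/2 - sqrt(6)/6)) = 48*(-343/2 - sqrt(6)/6) = -8232 - 8*sqrt(6)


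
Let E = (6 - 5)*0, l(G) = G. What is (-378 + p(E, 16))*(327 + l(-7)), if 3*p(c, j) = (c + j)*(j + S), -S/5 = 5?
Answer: -136320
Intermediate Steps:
S = -25 (S = -5*5 = -25)
E = 0 (E = 1*0 = 0)
p(c, j) = (-25 + j)*(c + j)/3 (p(c, j) = ((c + j)*(j - 25))/3 = ((c + j)*(-25 + j))/3 = ((-25 + j)*(c + j))/3 = (-25 + j)*(c + j)/3)
(-378 + p(E, 16))*(327 + l(-7)) = (-378 + (-25/3*0 - 25/3*16 + (1/3)*16**2 + (1/3)*0*16))*(327 - 7) = (-378 + (0 - 400/3 + (1/3)*256 + 0))*320 = (-378 + (0 - 400/3 + 256/3 + 0))*320 = (-378 - 48)*320 = -426*320 = -136320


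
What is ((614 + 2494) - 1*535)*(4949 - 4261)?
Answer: 1770224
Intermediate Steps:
((614 + 2494) - 1*535)*(4949 - 4261) = (3108 - 535)*688 = 2573*688 = 1770224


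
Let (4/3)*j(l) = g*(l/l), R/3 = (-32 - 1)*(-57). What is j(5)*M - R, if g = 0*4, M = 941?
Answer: -5643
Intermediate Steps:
R = 5643 (R = 3*((-32 - 1)*(-57)) = 3*(-33*(-57)) = 3*1881 = 5643)
g = 0
j(l) = 0 (j(l) = 3*(0*(l/l))/4 = 3*(0*1)/4 = (¾)*0 = 0)
j(5)*M - R = 0*941 - 1*5643 = 0 - 5643 = -5643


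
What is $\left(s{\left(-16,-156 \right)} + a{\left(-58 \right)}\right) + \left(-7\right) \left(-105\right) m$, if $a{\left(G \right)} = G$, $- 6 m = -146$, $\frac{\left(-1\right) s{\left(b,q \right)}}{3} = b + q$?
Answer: $18343$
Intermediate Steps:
$s{\left(b,q \right)} = - 3 b - 3 q$ ($s{\left(b,q \right)} = - 3 \left(b + q\right) = - 3 b - 3 q$)
$m = \frac{73}{3}$ ($m = \left(- \frac{1}{6}\right) \left(-146\right) = \frac{73}{3} \approx 24.333$)
$\left(s{\left(-16,-156 \right)} + a{\left(-58 \right)}\right) + \left(-7\right) \left(-105\right) m = \left(\left(\left(-3\right) \left(-16\right) - -468\right) - 58\right) + \left(-7\right) \left(-105\right) \frac{73}{3} = \left(\left(48 + 468\right) - 58\right) + 735 \cdot \frac{73}{3} = \left(516 - 58\right) + 17885 = 458 + 17885 = 18343$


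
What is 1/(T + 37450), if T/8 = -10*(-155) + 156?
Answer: 1/51098 ≈ 1.9570e-5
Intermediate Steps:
T = 13648 (T = 8*(-10*(-155) + 156) = 8*(1550 + 156) = 8*1706 = 13648)
1/(T + 37450) = 1/(13648 + 37450) = 1/51098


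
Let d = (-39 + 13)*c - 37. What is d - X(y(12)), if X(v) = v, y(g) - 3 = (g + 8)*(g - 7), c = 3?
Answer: -218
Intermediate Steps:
y(g) = 3 + (-7 + g)*(8 + g) (y(g) = 3 + (g + 8)*(g - 7) = 3 + (8 + g)*(-7 + g) = 3 + (-7 + g)*(8 + g))
d = -115 (d = (-39 + 13)*3 - 37 = -26*3 - 37 = -78 - 37 = -115)
d - X(y(12)) = -115 - (-53 + 12 + 12²) = -115 - (-53 + 12 + 144) = -115 - 1*103 = -115 - 103 = -218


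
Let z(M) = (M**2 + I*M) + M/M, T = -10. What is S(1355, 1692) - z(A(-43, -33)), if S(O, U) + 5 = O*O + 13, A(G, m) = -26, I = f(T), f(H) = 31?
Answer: 1836162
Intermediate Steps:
I = 31
S(O, U) = 8 + O**2 (S(O, U) = -5 + (O*O + 13) = -5 + (O**2 + 13) = -5 + (13 + O**2) = 8 + O**2)
z(M) = 1 + M**2 + 31*M (z(M) = (M**2 + 31*M) + M/M = (M**2 + 31*M) + 1 = 1 + M**2 + 31*M)
S(1355, 1692) - z(A(-43, -33)) = (8 + 1355**2) - (1 + (-26)**2 + 31*(-26)) = (8 + 1836025) - (1 + 676 - 806) = 1836033 - 1*(-129) = 1836033 + 129 = 1836162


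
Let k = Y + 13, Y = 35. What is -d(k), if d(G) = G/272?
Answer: -3/17 ≈ -0.17647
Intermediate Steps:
k = 48 (k = 35 + 13 = 48)
d(G) = G/272 (d(G) = G*(1/272) = G/272)
-d(k) = -48/272 = -1*3/17 = -3/17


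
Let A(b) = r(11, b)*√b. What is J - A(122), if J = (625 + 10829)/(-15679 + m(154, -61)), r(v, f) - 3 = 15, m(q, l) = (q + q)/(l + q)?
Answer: -1065222/1457839 - 18*√122 ≈ -199.55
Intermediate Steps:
m(q, l) = 2*q/(l + q) (m(q, l) = (2*q)/(l + q) = 2*q/(l + q))
r(v, f) = 18 (r(v, f) = 3 + 15 = 18)
A(b) = 18*√b
J = -1065222/1457839 (J = (625 + 10829)/(-15679 + 2*154/(-61 + 154)) = 11454/(-15679 + 2*154/93) = 11454/(-15679 + 2*154*(1/93)) = 11454/(-15679 + 308/93) = 11454/(-1457839/93) = 11454*(-93/1457839) = -1065222/1457839 ≈ -0.73069)
J - A(122) = -1065222/1457839 - 18*√122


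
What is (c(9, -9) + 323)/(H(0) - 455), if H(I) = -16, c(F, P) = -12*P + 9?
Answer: -440/471 ≈ -0.93418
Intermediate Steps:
c(F, P) = 9 - 12*P
(c(9, -9) + 323)/(H(0) - 455) = ((9 - 12*(-9)) + 323)/(-16 - 455) = ((9 + 108) + 323)/(-471) = (117 + 323)*(-1/471) = 440*(-1/471) = -440/471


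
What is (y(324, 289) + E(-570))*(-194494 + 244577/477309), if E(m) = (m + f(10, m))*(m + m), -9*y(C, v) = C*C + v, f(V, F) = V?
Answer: -523611994489003115/4295781 ≈ -1.2189e+11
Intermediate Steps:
y(C, v) = -v/9 - C²/9 (y(C, v) = -(C*C + v)/9 = -(C² + v)/9 = -(v + C²)/9 = -v/9 - C²/9)
E(m) = 2*m*(10 + m) (E(m) = (m + 10)*(m + m) = (10 + m)*(2*m) = 2*m*(10 + m))
(y(324, 289) + E(-570))*(-194494 + 244577/477309) = ((-⅑*289 - ⅑*324²) + 2*(-570)*(10 - 570))*(-194494 + 244577/477309) = ((-289/9 - ⅑*104976) + 2*(-570)*(-560))*(-194494 + 244577*(1/477309)) = ((-289/9 - 11664) + 638400)*(-194494 + 244577/477309) = (-105265/9 + 638400)*(-92833492069/477309) = (5640335/9)*(-92833492069/477309) = -523611994489003115/4295781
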